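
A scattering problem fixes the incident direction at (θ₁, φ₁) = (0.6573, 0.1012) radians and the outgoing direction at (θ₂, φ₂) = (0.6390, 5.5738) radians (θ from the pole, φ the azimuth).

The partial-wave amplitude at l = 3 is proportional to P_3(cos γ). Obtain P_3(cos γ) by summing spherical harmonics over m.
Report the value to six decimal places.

0.412119

Term-by-term m-sum for l=3 (normalisation 4π/7 = 1.795196):
  m=-3: +0.090808+0.028449i × -0.046814+0.075110i = -0.006388+0.005489i  (running Σ = -0.006388+0.005489i)
  m=-2: +0.295852+0.060712i × +0.044188+0.288417i = -0.004437+0.088011i  (running Σ = -0.010825+0.093500i)
  m=-1: +0.419121+0.042560i × +0.324896+0.278910i = +0.124300+0.130725i  (running Σ = +0.113475+0.224225i)
  m=0: +0.039441-0.000000i × +0.066372+0.000000i = +0.002618+0.000000i  (running Σ = +0.116093+0.224225i)
  m=1: -0.419121+0.042560i × -0.324896+0.278910i = +0.124300-0.130725i  (running Σ = +0.240393+0.093500i)
  m=2: +0.295852-0.060712i × +0.044188-0.288417i = -0.004437-0.088011i  (running Σ = +0.235956+0.005489i)
  m=3: -0.090808+0.028449i × +0.046814+0.075110i = -0.006388-0.005489i  (running Σ = +0.229568+0.000000i)
Accumulated sum +0.229568+0.000000i; after 4π/(2l+1) scaling, +0.412119+0.000000i ⇒ P_3 = 0.412119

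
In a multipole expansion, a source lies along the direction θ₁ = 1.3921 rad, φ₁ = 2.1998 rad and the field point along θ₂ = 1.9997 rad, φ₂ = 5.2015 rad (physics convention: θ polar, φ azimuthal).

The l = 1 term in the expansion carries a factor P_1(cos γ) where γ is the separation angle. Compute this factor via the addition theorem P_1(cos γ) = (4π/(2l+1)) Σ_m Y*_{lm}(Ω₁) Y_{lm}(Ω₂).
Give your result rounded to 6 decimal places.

Addition theorem: P_1(cos γ) = (4π/3) Σ_m Y*_{lm}(Ω₁) Y_{lm}(Ω₂), m = −1…1:
  [-1]  conj(Y_{1,-1})(Ω₁) = (-0.200031, 0.274923) ; Y_{1,-1}(Ω₂) = (0.147624, 0.277360) ; Δ = (-0.105782, -0.014895)
  [+0]  conj(Y_{1,0})(Ω₁) = (0.086848, -0.000000) ; Y_{1,0}(Ω₂) = (-0.203197, 0.000000) ; Δ = (-0.017647, 0.000000)
  [+1]  conj(Y_{1,1})(Ω₁) = (0.200031, 0.274923) ; Y_{1,1}(Ω₂) = (-0.147624, 0.277360) ; Δ = (-0.105782, 0.014895)
Accumulated sum (-0.229211, 0.000000); after 4π/(2l+1) scaling, (-0.960118, 0.000000) ⇒ P_1 = -0.960118

-0.960118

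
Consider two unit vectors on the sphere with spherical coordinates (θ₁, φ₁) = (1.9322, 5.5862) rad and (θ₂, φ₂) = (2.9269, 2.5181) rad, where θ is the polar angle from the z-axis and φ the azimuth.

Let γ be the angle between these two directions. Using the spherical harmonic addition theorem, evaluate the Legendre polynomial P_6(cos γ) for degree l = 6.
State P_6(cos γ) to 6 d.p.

-0.180204

Term-by-term m-sum for l=6 (normalisation 4π/13 = 0.966644):
  m=-6: Y*=-0.163725+0.279128i  Y=-0.000037-0.000025i  product +0.000013-0.000006i
  m=-5: Y*=+0.399010-0.142643i  Y=-0.000717+0.000017i  product -0.000284+0.000109i
  m=-4: Y*=-0.096159-0.035499i  Y=-0.005569+0.004213i  product +0.000685-0.000207i
  m=-3: Y*=-0.152226-0.265769i  Y=-0.013628+0.044105i  product +0.013796-0.003092i
  m=-2: Y*=-0.036825+0.206082i  Y=+0.065331+0.194655i  product -0.042521+0.006295i
  m=-1: Y*=-0.184419+0.154386i  Y=+0.447933+0.322151i  product -0.132343+0.009744i
  m=+0: Y*=+0.232358-0.000000i  Y=+0.580500+0.000000i  product +0.134884+0.000000i
  m=+1: Y*=+0.184419+0.154386i  Y=-0.447933+0.322151i  product -0.132343-0.009744i
  m=+2: Y*=-0.036825-0.206082i  Y=+0.065331-0.194655i  product -0.042521-0.006295i
  m=+3: Y*=+0.152226-0.265769i  Y=+0.013628+0.044105i  product +0.013796+0.003092i
  m=+4: Y*=-0.096159+0.035499i  Y=-0.005569-0.004213i  product +0.000685+0.000207i
  m=+5: Y*=-0.399010-0.142643i  Y=+0.000717+0.000017i  product -0.000284-0.000109i
  m=+6: Y*=-0.163725-0.279128i  Y=-0.000037+0.000025i  product +0.000013+0.000006i
Σ over m = -0.186423+0.000000i; ×(4π/13) → -0.180204+0.000000i. Real part: -0.180204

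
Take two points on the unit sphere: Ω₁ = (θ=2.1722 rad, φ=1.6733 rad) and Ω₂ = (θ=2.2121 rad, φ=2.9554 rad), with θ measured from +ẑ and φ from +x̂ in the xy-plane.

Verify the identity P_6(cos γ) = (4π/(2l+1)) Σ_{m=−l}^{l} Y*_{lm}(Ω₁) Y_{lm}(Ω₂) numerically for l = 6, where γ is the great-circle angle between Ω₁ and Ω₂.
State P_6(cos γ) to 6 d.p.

0.301256

Summing Y*_{l m}(θ₁,φ₁)·Y_{l m}(θ₂,φ₂) over m ∈ [−6, 6]; prefactor 4π/(2·6+1) = 0.966644:
  term(m=-6) = 0.00312 - 0.01916j   from Y*(Ω₁)=-0.12399 - 0.08759j, Y(Ω₂)=0.05605 + 0.11496j
  term(m=-5) = 0.11839 - 0.01515j   from Y*(Ω₁)=0.17696 - 0.31450j, Y(Ω₂)=0.19748 + 0.26533j
  term(m=-4) = 0.07259 + 0.16432j   from Y*(Ω₁)=0.38135 + 0.16575j, Y(Ω₂)=0.31763 + 0.29282j
  term(m=-3) = -0.01542 + 0.01311j   from Y*(Ω₁)=-0.03261 + 0.10268j, Y(Ω₂)=0.15929 + 0.09955j
  term(m=-2) = -0.06509 - 0.04240j   from Y*(Ω₁)=0.29926 + 0.06222j, Y(Ω₂)=-0.23672 - 0.09246j
  term(m=-1) = 0.01994 - 0.06713j   from Y*(Ω₁)=-0.02403 + 0.23362j, Y(Ω₂)=-0.29304 - 0.05520j
  term(m=+0) = 0.04457 + 0.00000j   from Y*(Ω₁)=0.24856 + 0.00000j, Y(Ω₂)=0.17931 + 0.00000j
  term(m=+1) = 0.01994 + 0.06713j   from Y*(Ω₁)=0.02403 + 0.23362j, Y(Ω₂)=0.29304 - 0.05520j
  term(m=+2) = -0.06509 + 0.04240j   from Y*(Ω₁)=0.29926 - 0.06222j, Y(Ω₂)=-0.23672 + 0.09246j
  term(m=+3) = -0.01542 - 0.01311j   from Y*(Ω₁)=0.03261 + 0.10268j, Y(Ω₂)=-0.15929 + 0.09955j
  term(m=+4) = 0.07259 - 0.16432j   from Y*(Ω₁)=0.38135 - 0.16575j, Y(Ω₂)=0.31763 - 0.29282j
  term(m=+5) = 0.11839 + 0.01515j   from Y*(Ω₁)=-0.17696 - 0.31450j, Y(Ω₂)=-0.19748 + 0.26533j
  term(m=+6) = 0.00312 + 0.01916j   from Y*(Ω₁)=-0.12399 + 0.08759j, Y(Ω₂)=0.05605 - 0.11496j
Accumulated sum 0.31165 - 0.00000j; after 4π/(2l+1) scaling, 0.30126 - 0.00000j ⇒ P_6 = 0.301256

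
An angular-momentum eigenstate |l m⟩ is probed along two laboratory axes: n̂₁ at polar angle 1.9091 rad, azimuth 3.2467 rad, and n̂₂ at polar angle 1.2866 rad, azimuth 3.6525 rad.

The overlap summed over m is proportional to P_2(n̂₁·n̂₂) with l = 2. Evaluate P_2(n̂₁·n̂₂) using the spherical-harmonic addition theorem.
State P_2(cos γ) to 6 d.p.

Expand P_2 via completeness: Σ_{m} conj(Y_{2,m}) at Ω₁ times Y_{2,m} at Ω₂ —
  term(m=-2) = 0.08421 - 0.08874j   from Y*(Ω₁)=0.33616 + 0.07173j, Y(Ω₂)=0.18572 - 0.30361j
  term(m=-1) = -0.04621 + 0.01985j   from Y*(Ω₁)=0.24053 + 0.02538j, Y(Ω₂)=-0.18137 + 0.10167j
  term(m=+0) = 0.05089 + 0.00000j   from Y*(Ω₁)=-0.21117 + 0.00000j, Y(Ω₂)=-0.24101 + 0.00000j
  term(m=+1) = -0.04621 - 0.01985j   from Y*(Ω₁)=-0.24053 + 0.02538j, Y(Ω₂)=0.18137 + 0.10167j
  term(m=+2) = 0.08421 + 0.08874j   from Y*(Ω₁)=0.33616 - 0.07173j, Y(Ω₂)=0.18572 + 0.30361j
Σ over m = 0.12690 + 0.00000j; ×(4π/5) → 0.31893 + 0.00000j. Real part: 0.318930

0.318930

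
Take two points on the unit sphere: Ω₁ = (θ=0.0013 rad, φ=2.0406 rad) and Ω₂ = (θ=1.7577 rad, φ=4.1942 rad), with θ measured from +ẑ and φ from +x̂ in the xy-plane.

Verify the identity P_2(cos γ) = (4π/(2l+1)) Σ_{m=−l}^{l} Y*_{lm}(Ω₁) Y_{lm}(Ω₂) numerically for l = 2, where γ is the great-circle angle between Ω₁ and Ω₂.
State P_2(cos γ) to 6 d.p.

Summing Y*_{l m}(θ₁,φ₁)·Y_{l m}(θ₂,φ₂) over m ∈ [−2, 2]; prefactor 4π/(2·2+1) = 2.513274:
  m=-2: (-0.000000, -0.000001) × (-0.189952, -0.320936) = (-0.000000, 0.000000)  (running Σ = (-0.000000, 0.000000))
  m=-1: (-0.000455, 0.000896) × (0.069865, -0.122535) = (0.000078, 0.000118)  (running Σ = (0.000078, 0.000118))
  m=0: (0.630782, -0.000000) × (-0.282722, 0.000000) = (-0.178336, 0.000000)  (running Σ = (-0.178258, 0.000118))
  m=1: (0.000455, 0.000896) × (-0.069865, -0.122535) = (0.000078, -0.000118)  (running Σ = (-0.178180, 0.000000))
  m=2: (-0.000000, 0.000001) × (-0.189952, 0.320936) = (-0.000000, -0.000000)  (running Σ = (-0.178180, 0.000000))
Total Σ_m = (-0.178180, 0.000000). Multiply by 2.513274: (-0.447815, 0.000000). P_2(cos γ) = -0.447815

-0.447815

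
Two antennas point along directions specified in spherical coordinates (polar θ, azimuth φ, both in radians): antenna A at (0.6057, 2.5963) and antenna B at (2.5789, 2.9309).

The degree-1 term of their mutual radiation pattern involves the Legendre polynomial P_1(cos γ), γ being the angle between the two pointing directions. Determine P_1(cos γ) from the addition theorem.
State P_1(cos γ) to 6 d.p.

-0.408475

Expand P_1 via completeness: Σ_{m} conj(Y_{1,m}) at Ω₁ times Y_{1,m} at Ω₂ —
  m=-1: -0.168176+0.102024i × -0.180233-0.038546i = +0.034244-0.011906i  (running Σ = +0.034244-0.011906i)
  m=0: +0.401682-0.000000i × -0.413271+0.000000i = -0.166003+0.000000i  (running Σ = -0.131760-0.011906i)
  m=1: +0.168176+0.102024i × +0.180233-0.038546i = +0.034244+0.011906i  (running Σ = -0.097516+0.000000i)
Total Σ_m = -0.097516+0.000000i. Multiply by 4.188790: -0.408475+0.000000i. P_1(cos γ) = -0.408475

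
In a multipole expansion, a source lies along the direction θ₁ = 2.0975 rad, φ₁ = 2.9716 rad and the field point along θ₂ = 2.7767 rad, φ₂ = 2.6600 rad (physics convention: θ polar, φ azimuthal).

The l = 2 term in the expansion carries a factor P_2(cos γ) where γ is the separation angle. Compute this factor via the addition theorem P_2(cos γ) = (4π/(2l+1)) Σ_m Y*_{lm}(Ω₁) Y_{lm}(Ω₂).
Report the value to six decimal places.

Addition theorem: P_2(cos γ) = (4π/5) Σ_m Y*_{lm}(Ω₁) Y_{lm}(Ω₂), m = −2…2:
  term(m=-2) = +0.011530+0.008287i   from Y*(Ω₁)=+0.272142-0.096262i, Y(Ω₂)=+0.028082+0.040385i
  term(m=-1) = +0.082294+0.026506i   from Y*(Ω₁)=+0.330877-0.056795i, Y(Ω₂)=+0.228241+0.119287i
  term(m=+0) = -0.038935-0.000000i   from Y*(Ω₁)=-0.076299-0.000000i, Y(Ω₂)=+0.510296+0.000000i
  term(m=+1) = +0.082294-0.026506i   from Y*(Ω₁)=-0.330877-0.056795i, Y(Ω₂)=-0.228241+0.119287i
  term(m=+2) = +0.011530-0.008287i   from Y*(Ω₁)=+0.272142+0.096262i, Y(Ω₂)=+0.028082-0.040385i
Σ over m = +0.148713-0.000000i; ×(4π/5) → +0.373758-0.000000i. Real part: 0.373758

0.373758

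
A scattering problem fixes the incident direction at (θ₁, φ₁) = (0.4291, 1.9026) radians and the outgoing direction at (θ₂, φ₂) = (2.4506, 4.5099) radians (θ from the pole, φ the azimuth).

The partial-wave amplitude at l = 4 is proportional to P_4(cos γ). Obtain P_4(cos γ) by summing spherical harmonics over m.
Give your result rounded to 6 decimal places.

0.396898

Term-by-term m-sum for l=4 (normalisation 4π/9 = 1.396263):
  m=-4: 0.00320 + 0.01287j × 0.05034 + 0.05287j = -0.00052 + 0.00082j  (running Σ = -0.00052 + 0.00082j)
  m=-3: 0.06877 - 0.04461j × -0.14251 + 0.20500j = -0.00066 + 0.02046j  (running Σ = -0.00118 + 0.02127j)
  m=-2: -0.21843 - 0.17079j × -0.39423 - 0.16900j = 0.05725 + 0.10424j  (running Σ = 0.05607 + 0.12552j)
  m=-1: -0.16257 + 0.47184j × 0.05406 - 0.26331j = 0.11545 + 0.06831j  (running Σ = 0.17152 + 0.19383j)
  m=0: 0.22477 + 0.00000j × -0.26156 + 0.00000j = -0.05879 + 0.00000j  (running Σ = 0.11273 + 0.19383j)
  m=1: 0.16257 + 0.47184j × -0.05406 - 0.26331j = 0.11545 - 0.06831j  (running Σ = 0.22819 + 0.12552j)
  m=2: -0.21843 + 0.17079j × -0.39423 + 0.16900j = 0.05725 - 0.10424j  (running Σ = 0.28543 + 0.02127j)
  m=3: -0.06877 - 0.04461j × 0.14251 + 0.20500j = -0.00066 - 0.02046j  (running Σ = 0.28478 + 0.00082j)
  m=4: 0.00320 - 0.01287j × 0.05034 - 0.05287j = -0.00052 - 0.00082j  (running Σ = 0.28426 + 0.00000j)
Total Σ_m = 0.28426 + 0.00000j. Multiply by 1.396263: 0.39690 + 0.00000j. P_4(cos γ) = 0.396898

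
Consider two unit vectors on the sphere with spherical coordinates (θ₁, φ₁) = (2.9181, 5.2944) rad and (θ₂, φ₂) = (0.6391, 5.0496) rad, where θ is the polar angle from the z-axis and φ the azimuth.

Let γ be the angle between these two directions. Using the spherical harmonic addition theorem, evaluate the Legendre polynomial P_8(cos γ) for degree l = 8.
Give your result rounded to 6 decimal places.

0.307571

Term-by-term m-sum for l=8 (normalisation 4π/17 = 0.739198):
  [-8]  conj(Y_{8,-8})(Ω₁) = (-0.000000, -0.000003) ; Y_{8,-8}(Ω₂) = (-0.007458, -0.003547) ; Δ = (-0.000000, 0.000000)
  [-7]  conj(Y_{8,-7})(Ω₁) = (-0.000042, 0.000031) ; Y_{8,-7}(Ω₂) = (-0.031297, 0.031566) ; Δ = (0.000000, -0.000002)
  [-6]  conj(Y_{8,-6})(Ω₁) = (0.000556, 0.000203) ; Y_{8,-6}(Ω₂) = (0.064205, 0.132080) ; Δ = (0.000009, 0.000086)
  [-5]  conj(Y_{8,-5})(Ω₁) = (-0.001096, -0.004649) ; Y_{8,-5}(Ω₂) = (0.326168, -0.037761) ; Δ = (-0.000533, -0.001475)
  [-4]  conj(Y_{8,-4})(Ω₁) = (-0.019653, 0.020792) ; Y_{8,-4}(Ω₂) = (0.105825, -0.468936) ; Δ = (0.007670, 0.011416)
  [-3]  conj(Y_{8,-3})(Ω₁) = (0.123635, 0.021890) ; Y_{8,-3}(Ω₂) = (-0.307227, -0.192258) ; Δ = (-0.033775, -0.030495)
  [-2]  conj(Y_{8,-2})(Ω₁) = (-0.150625, -0.349640) ; Y_{8,-2}(Ω₂) = (0.076681, -0.061305) ; Δ = (-0.032985, -0.017577)
  [-1]  conj(Y_{8,-1})(Ω₁) = (-0.373180, 0.567104) ; Y_{8,-1}(Ω₂) = (-0.137331, -0.391700) ; Δ = (0.273383, 0.068294)
  [+0]  conj(Y_{8,0})(Ω₁) = (0.328621, -0.000000) ; Y_{8,0}(Ω₂) = (-0.034848, 0.000000) ; Δ = (-0.011452, 0.000000)
  [+1]  conj(Y_{8,1})(Ω₁) = (0.373180, 0.567104) ; Y_{8,1}(Ω₂) = (0.137331, -0.391700) ; Δ = (0.273383, -0.068294)
  [+2]  conj(Y_{8,2})(Ω₁) = (-0.150625, 0.349640) ; Y_{8,2}(Ω₂) = (0.076681, 0.061305) ; Δ = (-0.032985, 0.017577)
  [+3]  conj(Y_{8,3})(Ω₁) = (-0.123635, 0.021890) ; Y_{8,3}(Ω₂) = (0.307227, -0.192258) ; Δ = (-0.033775, 0.030495)
  [+4]  conj(Y_{8,4})(Ω₁) = (-0.019653, -0.020792) ; Y_{8,4}(Ω₂) = (0.105825, 0.468936) ; Δ = (0.007670, -0.011416)
  [+5]  conj(Y_{8,5})(Ω₁) = (0.001096, -0.004649) ; Y_{8,5}(Ω₂) = (-0.326168, -0.037761) ; Δ = (-0.000533, 0.001475)
  [+6]  conj(Y_{8,6})(Ω₁) = (0.000556, -0.000203) ; Y_{8,6}(Ω₂) = (0.064205, -0.132080) ; Δ = (0.000009, -0.000086)
  [+7]  conj(Y_{8,7})(Ω₁) = (0.000042, 0.000031) ; Y_{8,7}(Ω₂) = (0.031297, 0.031566) ; Δ = (0.000000, 0.000002)
  [+8]  conj(Y_{8,8})(Ω₁) = (-0.000000, 0.000003) ; Y_{8,8}(Ω₂) = (-0.007458, 0.003547) ; Δ = (-0.000000, -0.000000)
Accumulated sum (0.416088, 0.000000); after 4π/(2l+1) scaling, (0.307571, 0.000000) ⇒ P_8 = 0.307571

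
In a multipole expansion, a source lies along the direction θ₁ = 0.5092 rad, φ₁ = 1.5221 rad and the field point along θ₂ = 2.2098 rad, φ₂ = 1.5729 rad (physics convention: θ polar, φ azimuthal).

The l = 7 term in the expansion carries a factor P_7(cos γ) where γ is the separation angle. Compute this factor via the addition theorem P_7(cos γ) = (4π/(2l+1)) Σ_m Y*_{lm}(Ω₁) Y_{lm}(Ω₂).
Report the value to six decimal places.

0.242643

Term-by-term m-sum for l=7 (normalisation 4π/15 = 0.837758):
  m=-7: Y*=-0.001094-0.003083i  Y=+0.001581+0.107348i  product +0.000329-0.000122i
  m=-6: Y*=-0.020993+0.006314i  Y=+0.298440-0.003767i  product -0.006241+0.001964i
  m=-5: Y*=+0.021699+0.087352i  Y=-0.004661-0.443077i  product +0.038602-0.010021i
  m=-4: Y*=+0.245329-0.048400i  Y=-0.295050+0.002483i  product -0.072264+0.014890i
  m=-3: Y*=-0.066781-0.453868i  Y=-0.000861-0.136399i  product -0.061850+0.009500i
  m=-2: Y*=-0.460457+0.044987i  Y=-0.362782+0.001526i  product +0.166977-0.017023i
  m=-1: Y*=+0.000469+0.009618i  Y=+0.000033+0.015471i  product -0.000149+0.000008i
  m=+0: Y*=-0.449703-0.000000i  Y=-0.353176+0.000000i  product +0.158824+0.000000i
  m=+1: Y*=-0.000469+0.009618i  Y=-0.000033+0.015471i  product -0.000149-0.000008i
  m=+2: Y*=-0.460457-0.044987i  Y=-0.362782-0.001526i  product +0.166977+0.017023i
  m=+3: Y*=+0.066781-0.453868i  Y=+0.000861-0.136399i  product -0.061850-0.009500i
  m=+4: Y*=+0.245329+0.048400i  Y=-0.295050-0.002483i  product -0.072264-0.014890i
  m=+5: Y*=-0.021699+0.087352i  Y=+0.004661-0.443077i  product +0.038602+0.010021i
  m=+6: Y*=-0.020993-0.006314i  Y=+0.298440+0.003767i  product -0.006241-0.001964i
  m=+7: Y*=+0.001094-0.003083i  Y=-0.001581+0.107348i  product +0.000329+0.000122i
Σ over m = +0.289634-0.000000i; ×(4π/15) → +0.242643-0.000000i. Real part: 0.242643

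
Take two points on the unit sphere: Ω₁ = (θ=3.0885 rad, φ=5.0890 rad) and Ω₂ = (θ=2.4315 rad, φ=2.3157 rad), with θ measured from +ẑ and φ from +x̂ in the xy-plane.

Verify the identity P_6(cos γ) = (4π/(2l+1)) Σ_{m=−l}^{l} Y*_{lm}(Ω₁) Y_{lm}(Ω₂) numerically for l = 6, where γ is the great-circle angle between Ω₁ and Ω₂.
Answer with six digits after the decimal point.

-0.205626

Expand P_6 via completeness: Σ_{m} conj(Y_{6,m}) at Ω₁ times Y_{6,m} at Ω₂ —
  term(m=-6) = -0.00000 - 0.00000j   from Y*(Ω₁)=0.00000 - 0.00000j, Y(Ω₂)=0.00892 - 0.03599j
  term(m=-5) = 0.00000 + 0.00000j   from Y*(Ω₁)=-0.00000 - 0.00000j, Y(Ω₂)=-0.08224 - 0.12473j
  term(m=-4) = 0.00000 - 0.00001j   from Y*(Ω₁)=0.00000 + 0.00003j, Y(Ω₂)=-0.33865 - 0.05534j
  term(m=-3) = -0.00016 + 0.00031j   from Y*(Ω₁)=0.00070 - 0.00033j, Y(Ω₂)=-0.35839 + 0.28040j
  term(m=-2) = 0.00233 - 0.00211j   from Y*(Ω₁)=-0.01062 - 0.00995j, Y(Ω₂)=-0.01748 + 0.21536j
  term(m=-1) = 0.04388 - 0.01693j   from Y*(Ω₁)=-0.06342 + 0.16036j, Y(Ω₂)=-0.18489 - 0.20050j
  term(m=+0) = -0.30482 + 0.00000j   from Y*(Ω₁)=0.98722 + 0.00000j, Y(Ω₂)=-0.30877 + 0.00000j
  term(m=+1) = 0.04388 + 0.01693j   from Y*(Ω₁)=0.06342 + 0.16036j, Y(Ω₂)=0.18489 - 0.20050j
  term(m=+2) = 0.00233 + 0.00211j   from Y*(Ω₁)=-0.01062 + 0.00995j, Y(Ω₂)=-0.01748 - 0.21536j
  term(m=+3) = -0.00016 - 0.00031j   from Y*(Ω₁)=-0.00070 - 0.00033j, Y(Ω₂)=0.35839 + 0.28040j
  term(m=+4) = 0.00000 + 0.00001j   from Y*(Ω₁)=0.00000 - 0.00003j, Y(Ω₂)=-0.33865 + 0.05534j
  term(m=+5) = 0.00000 - 0.00000j   from Y*(Ω₁)=0.00000 - 0.00000j, Y(Ω₂)=0.08224 - 0.12473j
  term(m=+6) = -0.00000 + 0.00000j   from Y*(Ω₁)=0.00000 + 0.00000j, Y(Ω₂)=0.00892 + 0.03599j
Total Σ_m = -0.21272 + 0.00000j. Multiply by 0.966644: -0.20563 + 0.00000j. P_6(cos γ) = -0.205626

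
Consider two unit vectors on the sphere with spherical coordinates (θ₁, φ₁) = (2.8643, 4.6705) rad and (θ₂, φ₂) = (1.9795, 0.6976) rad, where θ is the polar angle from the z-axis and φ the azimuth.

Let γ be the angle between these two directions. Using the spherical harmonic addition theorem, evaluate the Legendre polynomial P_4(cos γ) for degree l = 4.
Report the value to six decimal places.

Summing Y*_{l m}(θ₁,φ₁)·Y_{l m}(θ₂,φ₂) over m ∈ [−4, 4]; prefactor 4π/(2·4+1) = 1.396263:
  m=-4: (0.002450, -0.000414) × (-0.294630, -0.107947) = (-0.000767, -0.000142)  (running Σ = (-0.000767, -0.000142))
  m=-3: (-0.003095, -0.024503) × (0.191655, 0.333183) = (0.007571, -0.005727)  (running Σ = (0.006804, -0.005870))
  m=-2: (-0.136784, 0.011486) × (0.005196, -0.029289) = (-0.000374, 0.004066)  (running Σ = (0.006429, -0.001804))
  m=-1: (0.018129, 0.432524) × (0.250485, -0.209955) = (0.095351, 0.104535)  (running Σ = (0.101781, 0.102731))
  m=0: (0.549973, -0.000000) × (-0.091523, 0.000000) = (-0.050335, 0.000000)  (running Σ = (0.051446, 0.102731))
  m=1: (-0.018129, 0.432524) × (-0.250485, -0.209955) = (0.095351, -0.104535)  (running Σ = (0.146797, -0.001804))
  m=2: (-0.136784, -0.011486) × (0.005196, 0.029289) = (-0.000374, -0.004066)  (running Σ = (0.146423, -0.005870))
  m=3: (0.003095, -0.024503) × (-0.191655, 0.333183) = (0.007571, 0.005727)  (running Σ = (0.153993, -0.000142))
  m=4: (0.002450, 0.000414) × (-0.294630, 0.107947) = (-0.000767, 0.000142)  (running Σ = (0.153227, 0.000000))
Total Σ_m = (0.153227, 0.000000). Multiply by 1.396263: (0.213945, 0.000000). P_4(cos γ) = 0.213945

0.213945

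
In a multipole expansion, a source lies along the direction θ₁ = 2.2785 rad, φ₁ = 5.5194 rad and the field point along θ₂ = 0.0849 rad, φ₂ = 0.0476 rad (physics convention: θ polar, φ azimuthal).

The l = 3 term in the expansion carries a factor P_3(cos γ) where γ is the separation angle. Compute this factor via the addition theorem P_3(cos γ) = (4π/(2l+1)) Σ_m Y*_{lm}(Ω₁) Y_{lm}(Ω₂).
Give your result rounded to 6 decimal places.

Expand P_3 via completeness: Σ_{m} conj(Y_{3,m}) at Ω₁ times Y_{3,m} at Ω₂ —
  [-3]  conj(Y_{3,-3})(Ω₁) = -0.12078 - 0.13755j ; Y_{3,-3}(Ω₂) = 0.00025 - 0.00004j ; Δ = -0.00004 - 0.00003j
  [-2]  conj(Y_{3,-2})(Ω₁) = -0.01658 + 0.38324j ; Y_{3,-2}(Ω₂) = 0.00729 - 0.00070j ; Δ = 0.00015 + 0.00281j
  [-1]  conj(Y_{3,-1})(Ω₁) = 0.19741 - 0.18906j ; Y_{3,-1}(Ω₂) = 0.10851 - 0.00517j ; Δ = 0.02044 - 0.02154j
  [+0]  conj(Y_{3,0})(Ω₁) = 0.21516 + 0.00000j ; Y_{3,0}(Ω₂) = 0.73030 + 0.00000j ; Δ = 0.15713 + 0.00000j
  [+1]  conj(Y_{3,1})(Ω₁) = -0.19741 - 0.18906j ; Y_{3,1}(Ω₂) = -0.10851 - 0.00517j ; Δ = 0.02044 + 0.02154j
  [+2]  conj(Y_{3,2})(Ω₁) = -0.01658 - 0.38324j ; Y_{3,2}(Ω₂) = 0.00729 + 0.00070j ; Δ = 0.00015 - 0.00281j
  [+3]  conj(Y_{3,3})(Ω₁) = 0.12078 - 0.13755j ; Y_{3,3}(Ω₂) = -0.00025 - 0.00004j ; Δ = -0.00004 + 0.00003j
Accumulated sum 0.19824 - 0.00000j; after 4π/(2l+1) scaling, 0.35588 - 0.00000j ⇒ P_3 = 0.355885

0.355885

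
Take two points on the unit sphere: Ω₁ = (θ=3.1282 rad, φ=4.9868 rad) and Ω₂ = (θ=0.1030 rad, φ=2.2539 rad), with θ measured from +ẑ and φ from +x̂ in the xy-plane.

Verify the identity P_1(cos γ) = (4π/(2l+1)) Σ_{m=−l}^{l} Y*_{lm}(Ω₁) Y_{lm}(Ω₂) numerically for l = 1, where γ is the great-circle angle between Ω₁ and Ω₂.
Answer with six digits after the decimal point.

Term-by-term m-sum for l=1 (normalisation 4π/3 = 4.188790):
  term(m=-1) = -0.00015 + 0.00007j   from Y*(Ω₁)=0.00125 - 0.00445j, Y(Ω₂)=-0.02242 - 0.02755j
  term(m=+0) = -0.23745 + 0.00000j   from Y*(Ω₁)=-0.48856 + 0.00000j, Y(Ω₂)=0.48601 + 0.00000j
  term(m=+1) = -0.00015 - 0.00007j   from Y*(Ω₁)=-0.00125 - 0.00445j, Y(Ω₂)=0.02242 - 0.02755j
Σ over m = -0.23775 + 0.00000j; ×(4π/3) → -0.99587 + 0.00000j. Real part: -0.995875

-0.995875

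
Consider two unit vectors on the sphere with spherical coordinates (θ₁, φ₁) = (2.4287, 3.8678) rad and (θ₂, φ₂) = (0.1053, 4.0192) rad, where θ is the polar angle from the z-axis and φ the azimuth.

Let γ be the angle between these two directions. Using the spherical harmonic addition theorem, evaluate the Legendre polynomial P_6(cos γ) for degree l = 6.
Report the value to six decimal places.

-0.074119

Term-by-term m-sum for l=6 (normalisation 4π/13 = 0.966644):
  [-6]  conj(Y_{6,-6})(Ω₁) = (-0.013147, -0.035449) ; Y_{6,-6}(Ω₂) = (0.000000, 0.000001) ; Δ = (0.000000, -0.000000)
  [-5]  conj(Y_{6,-5})(Ω₁) = (-0.133702, -0.071220) ; Y_{6,-5}(Ω₂) = (0.000007, -0.000020) ; Δ = (-0.000002, 0.000002)
  [-4]  conj(Y_{6,-4})(Ω₁) = (-0.335999, 0.081073) ; Y_{6,-4}(Ω₂) = (-0.000401, 0.000155) ; Δ = (0.000122, -0.000085)
  [-3]  conj(Y_{6,-3})(Ω₁) = (-0.259383, 0.372845) ; Y_{6,-3}(Ω₂) = (0.005175, 0.002886) ; Δ = (-0.002419, 0.001181)
  [-2]  conj(Y_{6,-2})(Ω₁) = (0.024780, 0.208347) ; Y_{6,-2}(Ω₂) = (-0.010209, -0.054731) ; Δ = (0.011150, -0.003483)
  [-1]  conj(Y_{6,-1})(Ω₁) = (-0.207413, -0.184206) ; Y_{6,-1}(Ω₂) = (-0.209294, 0.251945) ; Δ = (0.089820, -0.013704)
  [+0]  conj(Y_{6,0})(Ω₁) = (-0.303777, -0.000000) ; Y_{6,0}(Ω₂) = (0.902040, 0.000000) ; Δ = (-0.274019, -0.000000)
  [+1]  conj(Y_{6,1})(Ω₁) = (0.207413, -0.184206) ; Y_{6,1}(Ω₂) = (0.209294, 0.251945) ; Δ = (0.089820, 0.013704)
  [+2]  conj(Y_{6,2})(Ω₁) = (0.024780, -0.208347) ; Y_{6,2}(Ω₂) = (-0.010209, 0.054731) ; Δ = (0.011150, 0.003483)
  [+3]  conj(Y_{6,3})(Ω₁) = (0.259383, 0.372845) ; Y_{6,3}(Ω₂) = (-0.005175, 0.002886) ; Δ = (-0.002419, -0.001181)
  [+4]  conj(Y_{6,4})(Ω₁) = (-0.335999, -0.081073) ; Y_{6,4}(Ω₂) = (-0.000401, -0.000155) ; Δ = (0.000122, 0.000085)
  [+5]  conj(Y_{6,5})(Ω₁) = (0.133702, -0.071220) ; Y_{6,5}(Ω₂) = (-0.000007, -0.000020) ; Δ = (-0.000002, -0.000002)
  [+6]  conj(Y_{6,6})(Ω₁) = (-0.013147, 0.035449) ; Y_{6,6}(Ω₂) = (0.000000, -0.000001) ; Δ = (0.000000, 0.000000)
Σ over m = (-0.076677, 0.000000); ×(4π/13) → (-0.074119, 0.000000). Real part: -0.074119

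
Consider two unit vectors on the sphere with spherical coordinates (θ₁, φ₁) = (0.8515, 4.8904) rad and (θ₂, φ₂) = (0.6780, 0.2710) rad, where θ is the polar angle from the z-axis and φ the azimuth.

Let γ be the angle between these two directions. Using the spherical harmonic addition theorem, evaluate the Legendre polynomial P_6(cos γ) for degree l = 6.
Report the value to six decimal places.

0.332104

Term-by-term m-sum for l=6 (normalisation 4π/13 = 0.966644):
  term(m=-6) = -0.00218 + 0.00136j   from Y*(Ω₁)=-0.04218 - 0.07672j, Y(Ω₂)=-0.00162 - 0.02937j
  term(m=-5) = -0.01507 - 0.03004j   from Y*(Ω₁)=0.20642 - 0.16718j, Y(Ω₂)=0.02709 - 0.12360j
  term(m=-4) = 0.12587 - 0.04911j   from Y*(Ω₁)=0.32653 + 0.28183j, Y(Ω₂)=0.14654 - 0.27686j
  term(m=-3) = 0.04106 + 0.14333j   from Y*(Ω₁)=-0.16507 + 0.27915j, Y(Ω₂)=0.31599 - 0.33394j
  term(m=-2) = 0.03072 - 0.00578j   from Y*(Ω₁)=0.10284 + 0.03824j, Y(Ω₂)=0.24407 - 0.14697j
  term(m=-1) = -0.00727 - 0.07792j   from Y*(Ω₁)=-0.06524 + 0.36261j, Y(Ω₂)=-0.20466 + 0.05686j
  term(m=+0) = -0.00269 + 0.00000j   from Y*(Ω₁)=0.00749 + 0.00000j, Y(Ω₂)=-0.35943 + 0.00000j
  term(m=+1) = -0.00727 + 0.07792j   from Y*(Ω₁)=0.06524 + 0.36261j, Y(Ω₂)=0.20466 + 0.05686j
  term(m=+2) = 0.03072 + 0.00578j   from Y*(Ω₁)=0.10284 - 0.03824j, Y(Ω₂)=0.24407 + 0.14697j
  term(m=+3) = 0.04106 - 0.14333j   from Y*(Ω₁)=0.16507 + 0.27915j, Y(Ω₂)=-0.31599 - 0.33394j
  term(m=+4) = 0.12587 + 0.04911j   from Y*(Ω₁)=0.32653 - 0.28183j, Y(Ω₂)=0.14654 + 0.27686j
  term(m=+5) = -0.01507 + 0.03004j   from Y*(Ω₁)=-0.20642 - 0.16718j, Y(Ω₂)=-0.02709 - 0.12360j
  term(m=+6) = -0.00218 - 0.00136j   from Y*(Ω₁)=-0.04218 + 0.07672j, Y(Ω₂)=-0.00162 + 0.02937j
Σ over m = 0.34356 + 0.00000j; ×(4π/13) → 0.33210 + 0.00000j. Real part: 0.332104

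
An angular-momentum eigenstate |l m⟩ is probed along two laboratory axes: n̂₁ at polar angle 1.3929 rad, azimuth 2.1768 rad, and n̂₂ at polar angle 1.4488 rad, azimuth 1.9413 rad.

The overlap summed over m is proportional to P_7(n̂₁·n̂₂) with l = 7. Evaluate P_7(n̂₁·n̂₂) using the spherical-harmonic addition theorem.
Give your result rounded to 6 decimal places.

Expand P_7 via completeness: Σ_{m} conj(Y_{7,m}) at Ω₁ times Y_{7,m} at Ω₂ —
  m=-7: -0.39877 + 0.20274j × 0.24728 - 0.40508j = -0.01648 + 0.21167j  (running Σ = -0.01648 + 0.21167j)
  m=-6: 0.26491 + 0.14281j × 0.13215 + 0.17303j = 0.01030 + 0.06471j  (running Σ = -0.00618 + 0.27638j)
  m=-5: 0.02237 + 0.19967j × 0.27419 - 0.07935j = 0.02198 + 0.05297j  (running Σ = 0.01579 + 0.32935j)
  m=-4: 0.23805 - 0.20777j × -0.02158 + 0.24239j = 0.04523 + 0.06218j  (running Σ = 0.06102 + 0.39153j)
  m=-3: 0.10978 + 0.02771j × 0.19918 + 0.09851j = 0.01914 + 0.01633j  (running Σ = 0.08016 + 0.40787j)
  m=-2: -0.11014 - 0.29370j × -0.18548 + 0.16970j = 0.07027 + 0.03578j  (running Σ = 0.15043 + 0.44365j)
  m=-1: 0.04457 - 0.06432j × 0.07134 + 0.18367j = 0.01499 + 0.00360j  (running Σ = 0.16542 + 0.44725j)
  m=0: -0.31178 + 0.00000j × -0.25333 + 0.00000j = 0.07898 + 0.00000j  (running Σ = 0.24441 + 0.44725j)
  m=1: -0.04457 - 0.06432j × -0.07134 + 0.18367j = 0.01499 - 0.00360j  (running Σ = 0.25940 + 0.44365j)
  m=2: -0.11014 + 0.29370j × -0.18548 - 0.16970j = 0.07027 - 0.03578j  (running Σ = 0.32967 + 0.40787j)
  m=3: -0.10978 + 0.02771j × -0.19918 + 0.09851j = 0.01914 - 0.01633j  (running Σ = 0.34881 + 0.39153j)
  m=4: 0.23805 + 0.20777j × -0.02158 - 0.24239j = 0.04523 - 0.06218j  (running Σ = 0.39403 + 0.32935j)
  m=5: -0.02237 + 0.19967j × -0.27419 - 0.07935j = 0.02198 - 0.05297j  (running Σ = 0.41601 + 0.27638j)
  m=6: 0.26491 - 0.14281j × 0.13215 - 0.17303j = 0.01030 - 0.06471j  (running Σ = 0.42631 + 0.21167j)
  m=7: 0.39877 + 0.20274j × -0.24728 - 0.40508j = -0.01648 - 0.21167j  (running Σ = 0.40983 + 0.00000j)
Σ over m = 0.40983 + 0.00000j; ×(4π/15) → 0.34334 + 0.00000j. Real part: 0.343337

0.343337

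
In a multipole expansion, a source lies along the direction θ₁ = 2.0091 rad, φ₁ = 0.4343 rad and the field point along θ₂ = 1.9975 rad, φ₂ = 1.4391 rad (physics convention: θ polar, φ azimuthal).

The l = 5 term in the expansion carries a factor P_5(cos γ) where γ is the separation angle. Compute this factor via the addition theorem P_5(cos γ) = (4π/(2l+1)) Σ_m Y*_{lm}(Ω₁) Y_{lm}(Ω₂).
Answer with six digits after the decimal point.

-0.195833

Summing Y*_{l m}(θ₁,φ₁)·Y_{l m}(θ₂,φ₂) over m ∈ [−5, 5]; prefactor 4π/(2·5+1) = 1.142397:
  m=-5: Y*=-0.15968 + 0.23305j  Y=0.17756 - 0.22950j  product 0.02513 + 0.07802j
  m=-4: Y*=0.06936 - 0.41294j  Y=-0.36061 - 0.20974j  product -0.11162 + 0.13436j
  m=-3: Y*=0.04222 + 0.15381j  Y=-0.05440 + 0.13046j  product -0.02236 - 0.00286j
  m=-2: Y*=0.17508 + 0.20693j  Y=-0.27283 - 0.07357j  product -0.03254 - 0.06934j
  m=-1: Y*=-0.22109 - 0.10255j  Y=-0.02994 + 0.22600j  product 0.02979 - 0.04690j
  m=+0: Y*=-0.22016 + 0.00000j  Y=-0.23515 + 0.00000j  product 0.05177 + 0.00000j
  m=+1: Y*=0.22109 - 0.10255j  Y=0.02994 + 0.22600j  product 0.02979 + 0.04690j
  m=+2: Y*=0.17508 - 0.20693j  Y=-0.27283 + 0.07357j  product -0.03254 + 0.06934j
  m=+3: Y*=-0.04222 + 0.15381j  Y=0.05440 + 0.13046j  product -0.02236 + 0.00286j
  m=+4: Y*=0.06936 + 0.41294j  Y=-0.36061 + 0.20974j  product -0.11162 - 0.13436j
  m=+5: Y*=0.15968 + 0.23305j  Y=-0.17756 - 0.22950j  product 0.02513 - 0.07802j
Total Σ_m = -0.17142 + 0.00000j. Multiply by 1.142397: -0.19583 + 0.00000j. P_5(cos γ) = -0.195833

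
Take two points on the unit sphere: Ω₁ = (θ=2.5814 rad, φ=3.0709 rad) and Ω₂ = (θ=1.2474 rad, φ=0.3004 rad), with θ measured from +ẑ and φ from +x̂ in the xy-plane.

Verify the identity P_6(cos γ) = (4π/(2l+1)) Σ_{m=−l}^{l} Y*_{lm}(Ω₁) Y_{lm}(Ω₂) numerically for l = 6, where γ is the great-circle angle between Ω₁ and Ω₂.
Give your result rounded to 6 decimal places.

Summing Y*_{l m}(θ₁,φ₁)·Y_{l m}(θ₂,φ₂) over m ∈ [−6, 6]; prefactor 4π/(2·6+1) = 0.966644:
  term(m=-6) = -0.00233 - 0.00302j   from Y*(Ω₁)=0.00991 - 0.00447j, Y(Ω₂)=-0.08057 - 0.34164j
  term(m=-5) = -0.00687 - 0.02349j   from Y*(Ω₁)=0.05633 - 0.02078j, Y(Ω₂)=0.02801 - 0.40657j
  term(m=-4) = 0.00054 - 0.00625j   from Y*(Ω₁)=0.18829 - 0.05471j, Y(Ω₂)=0.01154 - 0.02982j
  term(m=-3) = -0.05966 + 0.12117j   from Y*(Ω₁)=0.39609 - 0.08529j, Y(Ω₂)=-0.20689 + 0.26136j
  term(m=-2) = -0.04850 + 0.04448j   from Y*(Ω₁)=0.46233 - 0.06581j, Y(Ω₂)=-0.11624 + 0.07966j
  term(m=-1) = 0.02309 - 0.00898j   from Y*(Ω₁)=0.08630 - 0.00611j, Y(Ω₂)=0.27354 - 0.08474j
  term(m=+0) = -0.06906 + 0.00000j   from Y*(Ω₁)=-0.41317 + 0.00000j, Y(Ω₂)=0.16714 + 0.00000j
  term(m=+1) = 0.02309 + 0.00898j   from Y*(Ω₁)=-0.08630 - 0.00611j, Y(Ω₂)=-0.27354 - 0.08474j
  term(m=+2) = -0.04850 - 0.04448j   from Y*(Ω₁)=0.46233 + 0.06581j, Y(Ω₂)=-0.11624 - 0.07966j
  term(m=+3) = -0.05966 - 0.12117j   from Y*(Ω₁)=-0.39609 - 0.08529j, Y(Ω₂)=0.20689 + 0.26136j
  term(m=+4) = 0.00054 + 0.00625j   from Y*(Ω₁)=0.18829 + 0.05471j, Y(Ω₂)=0.01154 + 0.02982j
  term(m=+5) = -0.00687 + 0.02349j   from Y*(Ω₁)=-0.05633 - 0.02078j, Y(Ω₂)=-0.02801 - 0.40657j
  term(m=+6) = -0.00233 + 0.00302j   from Y*(Ω₁)=0.00991 + 0.00447j, Y(Ω₂)=-0.08057 + 0.34164j
Total Σ_m = -0.25651 - 0.00000j. Multiply by 0.966644: -0.24795 - 0.00000j. P_6(cos γ) = -0.247952

-0.247952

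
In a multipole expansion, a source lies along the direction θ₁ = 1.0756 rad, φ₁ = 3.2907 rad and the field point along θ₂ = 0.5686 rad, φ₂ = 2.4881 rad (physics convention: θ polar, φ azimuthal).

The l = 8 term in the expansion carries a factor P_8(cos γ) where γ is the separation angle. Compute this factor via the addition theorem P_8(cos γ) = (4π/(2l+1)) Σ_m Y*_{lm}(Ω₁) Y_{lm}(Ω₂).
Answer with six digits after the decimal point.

Summing Y*_{l m}(θ₁,φ₁)·Y_{l m}(θ₂,φ₂) over m ∈ [−8, 8]; prefactor 4π/(2·8+1) = 0.739198:
  m=-8: 0.06832 + 0.17209j × 0.00180 - 0.00317j = 0.00067 + 0.00009j  (running Σ = 0.00067 + 0.00009j)
  m=-7: -0.20119 - 0.34572j × 0.00313 + 0.02258j = 0.00718 - 0.00563j  (running Σ = 0.00784 - 0.00553j)
  m=-6: 0.26094 + 0.32523j × -0.06298 - 0.06223j = 0.00380 - 0.03672j  (running Σ = 0.01165 - 0.04226j)
  m=-5: -0.05799 - 0.05354j × 0.23541 + 0.02979j = -0.01206 - 0.01433j  (running Σ = -0.00041 - 0.05659j)
  m=-4: -0.26113 - 0.17728j × -0.37619 + 0.21921j = 0.13710 + 0.00945j  (running Σ = 0.13669 - 0.04714j)
  m=-3: 0.22497 + 0.10793j × 0.18342 - 0.44662j = 0.08947 - 0.08068j  (running Σ = 0.22616 - 0.12782j)
  m=-2: 0.19252 + 0.05918j × 0.03726 + 0.13796j = -0.00099 + 0.02877j  (running Σ = 0.22517 - 0.09905j)
  m=-1: -0.29103 - 0.04372j × 0.28734 + 0.22002j = -0.07400 - 0.07660j  (running Σ = 0.15117 - 0.17565j)
  m=0: -0.16113 + 0.00000j × -0.27440 + 0.00000j = 0.04421 + 0.00000j  (running Σ = 0.19538 - 0.17565j)
  m=1: 0.29103 - 0.04372j × -0.28734 + 0.22002j = -0.07400 + 0.07660j  (running Σ = 0.12137 - 0.09905j)
  m=2: 0.19252 - 0.05918j × 0.03726 - 0.13796j = -0.00099 - 0.02877j  (running Σ = 0.12038 - 0.12782j)
  m=3: -0.22497 + 0.10793j × -0.18342 - 0.44662j = 0.08947 + 0.08068j  (running Σ = 0.20985 - 0.04714j)
  m=4: -0.26113 + 0.17728j × -0.37619 - 0.21921j = 0.13710 - 0.00945j  (running Σ = 0.34695 - 0.05659j)
  m=5: 0.05799 - 0.05354j × -0.23541 + 0.02979j = -0.01206 + 0.01433j  (running Σ = 0.33490 - 0.04226j)
  m=6: 0.26094 - 0.32523j × -0.06298 + 0.06223j = 0.00380 + 0.03672j  (running Σ = 0.33870 - 0.00553j)
  m=7: 0.20119 - 0.34572j × -0.00313 + 0.02258j = 0.00718 + 0.00563j  (running Σ = 0.34588 + 0.00009j)
  m=8: 0.06832 - 0.17209j × 0.00180 + 0.00317j = 0.00067 - 0.00009j  (running Σ = 0.34654 + 0.00000j)
Accumulated sum 0.34654 + 0.00000j; after 4π/(2l+1) scaling, 0.25616 + 0.00000j ⇒ P_8 = 0.256165

0.256165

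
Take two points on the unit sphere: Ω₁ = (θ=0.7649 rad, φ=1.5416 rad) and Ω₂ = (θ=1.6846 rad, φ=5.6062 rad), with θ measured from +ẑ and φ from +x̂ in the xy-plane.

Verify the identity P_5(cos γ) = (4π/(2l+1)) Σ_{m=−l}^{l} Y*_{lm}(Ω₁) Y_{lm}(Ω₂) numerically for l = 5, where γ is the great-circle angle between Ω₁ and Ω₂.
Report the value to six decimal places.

Addition theorem: P_5(cos γ) = (4π/11) Σ_m Y*_{lm}(Ω₁) Y_{lm}(Ω₂), m = −5…5:
  [-5]  conj(Y_{5,-5})(Ω₁) = 0.01075 + 0.07311j ; Y_{5,-5}(Ω₂) = -0.43608 - 0.10826j ; Δ = 0.00323 - 0.03305j
  [-4]  conj(Y_{5,-4})(Ω₁) = 0.24181 - 0.02837j ; Y_{5,-4}(Ω₂) = 0.14737 - 0.06824j ; Δ = 0.03370 - 0.02068j
  [-3]  conj(Y_{5,-3})(Ω₁) = -0.03702 - 0.42160j ; Y_{5,-3}(Ω₂) = 0.13318 - 0.26870j ; Δ = -0.11822 - 0.04620j
  [-2]  conj(Y_{5,-2})(Ω₁) = -0.32863 + 0.01921j ; Y_{5,-2}(Ω₂) = 0.03929 + 0.17835j ; Δ = -0.01634 - 0.05786j
  [-1]  conj(Y_{5,-1})(Ω₁) = -0.00387 - 0.13251j ; Y_{5,-1}(Ω₂) = 0.20412 + 0.16405j ; Δ = 0.02095 - 0.02768j
  [+0]  conj(Y_{5,0})(Ω₁) = -0.36846 + 0.00000j ; Y_{5,0}(Ω₂) = -0.18736 + 0.00000j ; Δ = 0.06904 + 0.00000j
  [+1]  conj(Y_{5,1})(Ω₁) = 0.00387 - 0.13251j ; Y_{5,1}(Ω₂) = -0.20412 + 0.16405j ; Δ = 0.02095 + 0.02768j
  [+2]  conj(Y_{5,2})(Ω₁) = -0.32863 - 0.01921j ; Y_{5,2}(Ω₂) = 0.03929 - 0.17835j ; Δ = -0.01634 + 0.05786j
  [+3]  conj(Y_{5,3})(Ω₁) = 0.03702 - 0.42160j ; Y_{5,3}(Ω₂) = -0.13318 - 0.26870j ; Δ = -0.11822 + 0.04620j
  [+4]  conj(Y_{5,4})(Ω₁) = 0.24181 + 0.02837j ; Y_{5,4}(Ω₂) = 0.14737 + 0.06824j ; Δ = 0.03370 + 0.02068j
  [+5]  conj(Y_{5,5})(Ω₁) = -0.01075 + 0.07311j ; Y_{5,5}(Ω₂) = 0.43608 - 0.10826j ; Δ = 0.00323 + 0.03305j
Total Σ_m = -0.08432 + 0.00000j. Multiply by 1.142397: -0.09633 + 0.00000j. P_5(cos γ) = -0.096330

-0.096330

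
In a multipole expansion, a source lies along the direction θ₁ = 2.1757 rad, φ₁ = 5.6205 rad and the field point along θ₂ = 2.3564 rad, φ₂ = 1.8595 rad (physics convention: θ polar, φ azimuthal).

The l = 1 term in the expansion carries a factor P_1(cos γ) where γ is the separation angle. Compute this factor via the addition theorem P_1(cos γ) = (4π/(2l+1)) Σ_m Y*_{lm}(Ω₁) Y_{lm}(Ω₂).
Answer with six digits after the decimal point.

-0.071281

Addition theorem: P_1(cos γ) = (4π/3) Σ_m Y*_{lm}(Ω₁) Y_{lm}(Ω₂), m = −1…1:
  term(m=-1) = -0.056518-0.040298i   from Y*(Ω₁)=+0.224038-0.174843i, Y(Ω₂)=-0.069541-0.234142i
  term(m=+0) = +0.096019+0.000000i   from Y*(Ω₁)=-0.277860-0.000000i, Y(Ω₂)=-0.345565+0.000000i
  term(m=+1) = -0.056518+0.040298i   from Y*(Ω₁)=-0.224038-0.174843i, Y(Ω₂)=+0.069541-0.234142i
Σ over m = -0.017017+0.000000i; ×(4π/3) → -0.071281+0.000000i. Real part: -0.071281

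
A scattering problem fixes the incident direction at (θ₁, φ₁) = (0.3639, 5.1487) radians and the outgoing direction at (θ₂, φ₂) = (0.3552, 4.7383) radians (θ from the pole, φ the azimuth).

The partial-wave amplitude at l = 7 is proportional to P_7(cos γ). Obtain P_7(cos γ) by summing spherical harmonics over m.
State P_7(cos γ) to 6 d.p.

0.730685

Term-by-term m-sum for l=7 (normalisation 4π/15 = 0.837758):
  term(m=-7) = (-0.000000, 0.000000)   from Y*(Ω₁)=(-0.000032, -0.000360), Y(Ω₂)=(-0.000056, -0.000303)
  term(m=-6) = (-0.000009, 0.000007)   from Y*(Ω₁)=(0.003078, -0.001778), Y(Ω₂)=(-0.003066, 0.000481)
  term(m=-5) = (-0.000195, 0.000374)   from Y*(Ω₁)=(0.017776, 0.012444), Y(Ω₂)=(0.002515, 0.019303)
  term(m=-4) = (-0.000552, 0.007779)   from Y*(Ω₁)=(-0.015956, 0.090537), Y(Ω₂)=(0.084372, -0.008776)
  term(m=-3) = (0.023350, 0.066094)   from Y*(Ω₁)=(-0.262231, 0.070283), Y(Ω₂)=(-0.020050, -0.257417)
  term(m=-2) = (0.180663, 0.193930)   from Y*(Ω₁)=(-0.333373, -0.397264), Y(Ω₂)=(-0.510379, 0.026473)
  term(m=-1) = (0.220723, 0.096038)   from Y*(Ω₁)=(0.202832, -0.434998), Y(Ω₂)=(0.012993, 0.501352)
  term(m=+0) = (0.024232, 0.000000)   from Y*(Ω₁)=(-0.172461, -0.000000), Y(Ω₂)=(-0.140505, 0.000000)
  term(m=+1) = (0.220723, -0.096038)   from Y*(Ω₁)=(-0.202832, -0.434998), Y(Ω₂)=(-0.012993, 0.501352)
  term(m=+2) = (0.180663, -0.193930)   from Y*(Ω₁)=(-0.333373, 0.397264), Y(Ω₂)=(-0.510379, -0.026473)
  term(m=+3) = (0.023350, -0.066094)   from Y*(Ω₁)=(0.262231, 0.070283), Y(Ω₂)=(0.020050, -0.257417)
  term(m=+4) = (-0.000552, -0.007779)   from Y*(Ω₁)=(-0.015956, -0.090537), Y(Ω₂)=(0.084372, 0.008776)
  term(m=+5) = (-0.000195, -0.000374)   from Y*(Ω₁)=(-0.017776, 0.012444), Y(Ω₂)=(-0.002515, 0.019303)
  term(m=+6) = (-0.000009, -0.000007)   from Y*(Ω₁)=(0.003078, 0.001778), Y(Ω₂)=(-0.003066, -0.000481)
  term(m=+7) = (-0.000000, -0.000000)   from Y*(Ω₁)=(0.000032, -0.000360), Y(Ω₂)=(0.000056, -0.000303)
Accumulated sum (0.872191, -0.000000); after 4π/(2l+1) scaling, (0.730685, -0.000000) ⇒ P_7 = 0.730685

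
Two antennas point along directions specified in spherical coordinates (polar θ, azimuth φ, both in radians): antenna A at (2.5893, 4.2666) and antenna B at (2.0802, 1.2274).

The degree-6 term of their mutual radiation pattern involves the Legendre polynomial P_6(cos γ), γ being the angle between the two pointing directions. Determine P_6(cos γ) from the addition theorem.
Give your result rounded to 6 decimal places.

Summing Y*_{l m}(θ₁,φ₁)·Y_{l m}(θ₂,φ₂) over m ∈ [−6, 6]; prefactor 4π/(2·6+1) = 0.966644:
  [-6]  conj(Y_{6,-6})(Ω₁) = +0.008996+0.004534i ; Y_{6,-6}(Ω₂) = +0.100589-0.188775i ; Δ = +0.001761-0.001242i
  [-5]  conj(Y_{6,-5})(Ω₁) = +0.044798-0.034636i ; Y_{6,-5}(Ω₂) = -0.409477-0.060290i ; Δ = -0.020432+0.011482i
  [-4]  conj(Y_{6,-4})(Ω₁) = -0.039722-0.184228i ; Y_{6,-4}(Ω₂) = +0.065623+0.328430i ; Δ = +0.057900-0.025135i
  [-3]  conj(Y_{6,-3})(Ω₁) = -0.387379-0.092105i ; Y_{6,-3}(Ω₂) = -0.069611+0.041784i ; Δ = +0.030814-0.009775i
  [-2]  conj(Y_{6,-2})(Ω₁) = -0.297806+0.368860i ; Y_{6,-2}(Ω₂) = +0.271493+0.222613i ; Δ = -0.162965+0.033847i
  [-1]  conj(Y_{6,-1})(Ω₁) = +0.046905+0.098153i ; Y_{6,-1}(Ω₂) = +0.015827-0.044265i ; Δ = +0.005087-0.000523i
  [+0]  conj(Y_{6,0})(Ω₁) = -0.408172-0.000000i ; Y_{6,0}(Ω₂) = +0.334526+0.000000i ; Δ = -0.136544-0.000000i
  [+1]  conj(Y_{6,1})(Ω₁) = -0.046905+0.098153i ; Y_{6,1}(Ω₂) = -0.015827-0.044265i ; Δ = +0.005087+0.000523i
  [+2]  conj(Y_{6,2})(Ω₁) = -0.297806-0.368860i ; Y_{6,2}(Ω₂) = +0.271493-0.222613i ; Δ = -0.162965-0.033847i
  [+3]  conj(Y_{6,3})(Ω₁) = +0.387379-0.092105i ; Y_{6,3}(Ω₂) = +0.069611+0.041784i ; Δ = +0.030814+0.009775i
  [+4]  conj(Y_{6,4})(Ω₁) = -0.039722+0.184228i ; Y_{6,4}(Ω₂) = +0.065623-0.328430i ; Δ = +0.057900+0.025135i
  [+5]  conj(Y_{6,5})(Ω₁) = -0.044798-0.034636i ; Y_{6,5}(Ω₂) = +0.409477-0.060290i ; Δ = -0.020432-0.011482i
  [+6]  conj(Y_{6,6})(Ω₁) = +0.008996-0.004534i ; Y_{6,6}(Ω₂) = +0.100589+0.188775i ; Δ = +0.001761+0.001242i
Total Σ_m = -0.312215+0.000000i. Multiply by 0.966644: -0.301801+0.000000i. P_6(cos γ) = -0.301801

-0.301801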